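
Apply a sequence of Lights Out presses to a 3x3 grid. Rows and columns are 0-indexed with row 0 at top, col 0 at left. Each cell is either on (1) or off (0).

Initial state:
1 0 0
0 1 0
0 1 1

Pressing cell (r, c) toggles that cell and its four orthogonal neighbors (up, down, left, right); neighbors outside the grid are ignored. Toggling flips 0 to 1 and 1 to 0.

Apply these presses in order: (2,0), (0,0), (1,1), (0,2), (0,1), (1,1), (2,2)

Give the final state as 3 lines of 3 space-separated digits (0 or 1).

Answer: 1 1 0
0 0 0
1 1 0

Derivation:
After press 1 at (2,0):
1 0 0
1 1 0
1 0 1

After press 2 at (0,0):
0 1 0
0 1 0
1 0 1

After press 3 at (1,1):
0 0 0
1 0 1
1 1 1

After press 4 at (0,2):
0 1 1
1 0 0
1 1 1

After press 5 at (0,1):
1 0 0
1 1 0
1 1 1

After press 6 at (1,1):
1 1 0
0 0 1
1 0 1

After press 7 at (2,2):
1 1 0
0 0 0
1 1 0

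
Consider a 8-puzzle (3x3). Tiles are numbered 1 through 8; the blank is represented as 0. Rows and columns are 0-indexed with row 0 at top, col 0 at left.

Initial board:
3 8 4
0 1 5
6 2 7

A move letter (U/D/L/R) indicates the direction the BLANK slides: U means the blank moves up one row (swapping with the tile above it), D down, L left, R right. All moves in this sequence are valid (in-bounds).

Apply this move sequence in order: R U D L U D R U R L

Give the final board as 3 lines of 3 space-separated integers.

After move 1 (R):
3 8 4
1 0 5
6 2 7

After move 2 (U):
3 0 4
1 8 5
6 2 7

After move 3 (D):
3 8 4
1 0 5
6 2 7

After move 4 (L):
3 8 4
0 1 5
6 2 7

After move 5 (U):
0 8 4
3 1 5
6 2 7

After move 6 (D):
3 8 4
0 1 5
6 2 7

After move 7 (R):
3 8 4
1 0 5
6 2 7

After move 8 (U):
3 0 4
1 8 5
6 2 7

After move 9 (R):
3 4 0
1 8 5
6 2 7

After move 10 (L):
3 0 4
1 8 5
6 2 7

Answer: 3 0 4
1 8 5
6 2 7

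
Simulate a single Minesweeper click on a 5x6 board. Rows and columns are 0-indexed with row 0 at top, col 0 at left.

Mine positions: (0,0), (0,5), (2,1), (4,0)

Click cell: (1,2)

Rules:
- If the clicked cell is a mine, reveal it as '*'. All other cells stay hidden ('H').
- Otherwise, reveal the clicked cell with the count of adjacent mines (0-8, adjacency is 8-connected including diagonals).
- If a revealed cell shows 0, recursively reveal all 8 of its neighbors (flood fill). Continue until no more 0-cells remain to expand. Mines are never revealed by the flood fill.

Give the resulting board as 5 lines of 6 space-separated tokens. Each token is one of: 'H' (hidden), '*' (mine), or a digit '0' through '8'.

H H H H H H
H H 1 H H H
H H H H H H
H H H H H H
H H H H H H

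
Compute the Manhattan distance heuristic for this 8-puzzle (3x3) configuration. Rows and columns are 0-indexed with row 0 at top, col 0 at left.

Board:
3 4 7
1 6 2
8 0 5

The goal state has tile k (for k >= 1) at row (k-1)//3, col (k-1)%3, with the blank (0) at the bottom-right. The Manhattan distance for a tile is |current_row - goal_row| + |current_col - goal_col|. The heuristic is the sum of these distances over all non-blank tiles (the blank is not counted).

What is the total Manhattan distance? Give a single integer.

Tile 3: (0,0)->(0,2) = 2
Tile 4: (0,1)->(1,0) = 2
Tile 7: (0,2)->(2,0) = 4
Tile 1: (1,0)->(0,0) = 1
Tile 6: (1,1)->(1,2) = 1
Tile 2: (1,2)->(0,1) = 2
Tile 8: (2,0)->(2,1) = 1
Tile 5: (2,2)->(1,1) = 2
Sum: 2 + 2 + 4 + 1 + 1 + 2 + 1 + 2 = 15

Answer: 15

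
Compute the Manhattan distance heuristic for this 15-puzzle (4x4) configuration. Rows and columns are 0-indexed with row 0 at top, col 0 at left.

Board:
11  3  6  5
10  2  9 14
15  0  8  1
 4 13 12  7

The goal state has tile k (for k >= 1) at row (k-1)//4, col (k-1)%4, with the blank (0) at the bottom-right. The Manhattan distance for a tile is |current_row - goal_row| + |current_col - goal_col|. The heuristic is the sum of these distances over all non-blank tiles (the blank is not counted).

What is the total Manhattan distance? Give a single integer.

Answer: 43

Derivation:
Tile 11: at (0,0), goal (2,2), distance |0-2|+|0-2| = 4
Tile 3: at (0,1), goal (0,2), distance |0-0|+|1-2| = 1
Tile 6: at (0,2), goal (1,1), distance |0-1|+|2-1| = 2
Tile 5: at (0,3), goal (1,0), distance |0-1|+|3-0| = 4
Tile 10: at (1,0), goal (2,1), distance |1-2|+|0-1| = 2
Tile 2: at (1,1), goal (0,1), distance |1-0|+|1-1| = 1
Tile 9: at (1,2), goal (2,0), distance |1-2|+|2-0| = 3
Tile 14: at (1,3), goal (3,1), distance |1-3|+|3-1| = 4
Tile 15: at (2,0), goal (3,2), distance |2-3|+|0-2| = 3
Tile 8: at (2,2), goal (1,3), distance |2-1|+|2-3| = 2
Tile 1: at (2,3), goal (0,0), distance |2-0|+|3-0| = 5
Tile 4: at (3,0), goal (0,3), distance |3-0|+|0-3| = 6
Tile 13: at (3,1), goal (3,0), distance |3-3|+|1-0| = 1
Tile 12: at (3,2), goal (2,3), distance |3-2|+|2-3| = 2
Tile 7: at (3,3), goal (1,2), distance |3-1|+|3-2| = 3
Sum: 4 + 1 + 2 + 4 + 2 + 1 + 3 + 4 + 3 + 2 + 5 + 6 + 1 + 2 + 3 = 43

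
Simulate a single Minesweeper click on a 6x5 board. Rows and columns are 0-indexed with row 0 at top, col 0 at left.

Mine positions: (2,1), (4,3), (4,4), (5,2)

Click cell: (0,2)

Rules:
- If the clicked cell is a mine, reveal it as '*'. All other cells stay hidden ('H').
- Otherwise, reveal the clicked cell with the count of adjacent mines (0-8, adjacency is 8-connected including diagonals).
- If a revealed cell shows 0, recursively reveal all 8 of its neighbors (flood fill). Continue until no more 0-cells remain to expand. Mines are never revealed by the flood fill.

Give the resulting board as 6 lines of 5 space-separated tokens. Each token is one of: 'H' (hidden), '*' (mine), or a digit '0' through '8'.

0 0 0 0 0
1 1 1 0 0
H H 1 0 0
H H 2 2 2
H H H H H
H H H H H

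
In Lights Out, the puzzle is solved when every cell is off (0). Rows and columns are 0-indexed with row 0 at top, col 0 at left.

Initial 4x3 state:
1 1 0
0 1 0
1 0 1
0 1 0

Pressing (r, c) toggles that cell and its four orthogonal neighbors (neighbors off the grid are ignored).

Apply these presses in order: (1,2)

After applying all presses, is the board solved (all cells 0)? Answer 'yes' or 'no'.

After press 1 at (1,2):
1 1 1
0 0 1
1 0 0
0 1 0

Lights still on: 6

Answer: no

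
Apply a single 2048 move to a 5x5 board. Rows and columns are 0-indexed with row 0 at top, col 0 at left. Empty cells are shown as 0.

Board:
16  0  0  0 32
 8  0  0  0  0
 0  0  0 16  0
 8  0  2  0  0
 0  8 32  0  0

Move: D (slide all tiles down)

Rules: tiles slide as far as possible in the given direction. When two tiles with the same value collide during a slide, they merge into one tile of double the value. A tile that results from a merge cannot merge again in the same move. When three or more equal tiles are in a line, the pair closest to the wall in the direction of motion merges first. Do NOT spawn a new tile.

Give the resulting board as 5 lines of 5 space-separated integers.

Slide down:
col 0: [16, 8, 0, 8, 0] -> [0, 0, 0, 16, 16]
col 1: [0, 0, 0, 0, 8] -> [0, 0, 0, 0, 8]
col 2: [0, 0, 0, 2, 32] -> [0, 0, 0, 2, 32]
col 3: [0, 0, 16, 0, 0] -> [0, 0, 0, 0, 16]
col 4: [32, 0, 0, 0, 0] -> [0, 0, 0, 0, 32]

Answer:  0  0  0  0  0
 0  0  0  0  0
 0  0  0  0  0
16  0  2  0  0
16  8 32 16 32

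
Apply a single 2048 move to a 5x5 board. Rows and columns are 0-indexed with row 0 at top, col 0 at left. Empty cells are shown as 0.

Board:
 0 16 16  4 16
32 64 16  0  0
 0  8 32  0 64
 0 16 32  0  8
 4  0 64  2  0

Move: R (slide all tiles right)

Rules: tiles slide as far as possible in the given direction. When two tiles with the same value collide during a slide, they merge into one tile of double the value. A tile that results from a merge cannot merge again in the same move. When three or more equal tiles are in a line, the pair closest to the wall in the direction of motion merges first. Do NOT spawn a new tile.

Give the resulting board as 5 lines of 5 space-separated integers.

Answer:  0  0 32  4 16
 0  0 32 64 16
 0  0  8 32 64
 0  0 16 32  8
 0  0  4 64  2

Derivation:
Slide right:
row 0: [0, 16, 16, 4, 16] -> [0, 0, 32, 4, 16]
row 1: [32, 64, 16, 0, 0] -> [0, 0, 32, 64, 16]
row 2: [0, 8, 32, 0, 64] -> [0, 0, 8, 32, 64]
row 3: [0, 16, 32, 0, 8] -> [0, 0, 16, 32, 8]
row 4: [4, 0, 64, 2, 0] -> [0, 0, 4, 64, 2]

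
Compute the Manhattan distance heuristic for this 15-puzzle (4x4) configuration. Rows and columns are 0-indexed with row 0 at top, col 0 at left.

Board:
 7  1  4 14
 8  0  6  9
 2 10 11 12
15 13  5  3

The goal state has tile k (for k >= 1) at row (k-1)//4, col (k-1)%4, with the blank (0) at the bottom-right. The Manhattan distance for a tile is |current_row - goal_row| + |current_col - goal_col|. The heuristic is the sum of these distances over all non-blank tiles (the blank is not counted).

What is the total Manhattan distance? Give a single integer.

Tile 7: at (0,0), goal (1,2), distance |0-1|+|0-2| = 3
Tile 1: at (0,1), goal (0,0), distance |0-0|+|1-0| = 1
Tile 4: at (0,2), goal (0,3), distance |0-0|+|2-3| = 1
Tile 14: at (0,3), goal (3,1), distance |0-3|+|3-1| = 5
Tile 8: at (1,0), goal (1,3), distance |1-1|+|0-3| = 3
Tile 6: at (1,2), goal (1,1), distance |1-1|+|2-1| = 1
Tile 9: at (1,3), goal (2,0), distance |1-2|+|3-0| = 4
Tile 2: at (2,0), goal (0,1), distance |2-0|+|0-1| = 3
Tile 10: at (2,1), goal (2,1), distance |2-2|+|1-1| = 0
Tile 11: at (2,2), goal (2,2), distance |2-2|+|2-2| = 0
Tile 12: at (2,3), goal (2,3), distance |2-2|+|3-3| = 0
Tile 15: at (3,0), goal (3,2), distance |3-3|+|0-2| = 2
Tile 13: at (3,1), goal (3,0), distance |3-3|+|1-0| = 1
Tile 5: at (3,2), goal (1,0), distance |3-1|+|2-0| = 4
Tile 3: at (3,3), goal (0,2), distance |3-0|+|3-2| = 4
Sum: 3 + 1 + 1 + 5 + 3 + 1 + 4 + 3 + 0 + 0 + 0 + 2 + 1 + 4 + 4 = 32

Answer: 32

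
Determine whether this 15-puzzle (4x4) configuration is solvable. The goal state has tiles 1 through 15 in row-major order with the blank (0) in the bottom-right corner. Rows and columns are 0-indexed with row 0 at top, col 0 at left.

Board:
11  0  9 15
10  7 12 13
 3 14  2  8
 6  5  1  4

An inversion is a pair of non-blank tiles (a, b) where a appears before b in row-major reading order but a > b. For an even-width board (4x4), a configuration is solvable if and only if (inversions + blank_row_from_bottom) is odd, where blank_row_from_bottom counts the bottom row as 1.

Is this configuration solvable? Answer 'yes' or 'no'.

Inversions: 76
Blank is in row 0 (0-indexed from top), which is row 4 counting from the bottom (bottom = 1).
76 + 4 = 80, which is even, so the puzzle is not solvable.

Answer: no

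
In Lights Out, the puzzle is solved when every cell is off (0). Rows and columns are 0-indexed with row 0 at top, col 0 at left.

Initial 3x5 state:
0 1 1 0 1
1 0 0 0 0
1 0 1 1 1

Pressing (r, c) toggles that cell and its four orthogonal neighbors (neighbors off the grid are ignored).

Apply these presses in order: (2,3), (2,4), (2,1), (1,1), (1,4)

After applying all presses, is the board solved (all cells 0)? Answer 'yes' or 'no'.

Answer: no

Derivation:
After press 1 at (2,3):
0 1 1 0 1
1 0 0 1 0
1 0 0 0 0

After press 2 at (2,4):
0 1 1 0 1
1 0 0 1 1
1 0 0 1 1

After press 3 at (2,1):
0 1 1 0 1
1 1 0 1 1
0 1 1 1 1

After press 4 at (1,1):
0 0 1 0 1
0 0 1 1 1
0 0 1 1 1

After press 5 at (1,4):
0 0 1 0 0
0 0 1 0 0
0 0 1 1 0

Lights still on: 4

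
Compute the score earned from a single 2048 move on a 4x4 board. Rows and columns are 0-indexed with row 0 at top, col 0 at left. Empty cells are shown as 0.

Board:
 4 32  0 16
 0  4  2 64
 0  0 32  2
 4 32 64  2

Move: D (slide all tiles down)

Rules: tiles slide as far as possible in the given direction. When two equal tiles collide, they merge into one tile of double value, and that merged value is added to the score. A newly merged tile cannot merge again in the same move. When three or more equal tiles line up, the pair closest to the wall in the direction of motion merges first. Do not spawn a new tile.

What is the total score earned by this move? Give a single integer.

Answer: 12

Derivation:
Slide down:
col 0: [4, 0, 0, 4] -> [0, 0, 0, 8]  score +8 (running 8)
col 1: [32, 4, 0, 32] -> [0, 32, 4, 32]  score +0 (running 8)
col 2: [0, 2, 32, 64] -> [0, 2, 32, 64]  score +0 (running 8)
col 3: [16, 64, 2, 2] -> [0, 16, 64, 4]  score +4 (running 12)
Board after move:
 0  0  0  0
 0 32  2 16
 0  4 32 64
 8 32 64  4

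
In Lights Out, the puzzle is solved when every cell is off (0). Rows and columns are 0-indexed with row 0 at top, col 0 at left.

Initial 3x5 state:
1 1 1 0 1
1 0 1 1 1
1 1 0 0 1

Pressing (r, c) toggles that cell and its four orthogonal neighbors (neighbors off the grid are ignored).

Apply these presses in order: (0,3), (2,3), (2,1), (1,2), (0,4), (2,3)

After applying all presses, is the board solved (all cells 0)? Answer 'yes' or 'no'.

After press 1 at (0,3):
1 1 0 1 0
1 0 1 0 1
1 1 0 0 1

After press 2 at (2,3):
1 1 0 1 0
1 0 1 1 1
1 1 1 1 0

After press 3 at (2,1):
1 1 0 1 0
1 1 1 1 1
0 0 0 1 0

After press 4 at (1,2):
1 1 1 1 0
1 0 0 0 1
0 0 1 1 0

After press 5 at (0,4):
1 1 1 0 1
1 0 0 0 0
0 0 1 1 0

After press 6 at (2,3):
1 1 1 0 1
1 0 0 1 0
0 0 0 0 1

Lights still on: 7

Answer: no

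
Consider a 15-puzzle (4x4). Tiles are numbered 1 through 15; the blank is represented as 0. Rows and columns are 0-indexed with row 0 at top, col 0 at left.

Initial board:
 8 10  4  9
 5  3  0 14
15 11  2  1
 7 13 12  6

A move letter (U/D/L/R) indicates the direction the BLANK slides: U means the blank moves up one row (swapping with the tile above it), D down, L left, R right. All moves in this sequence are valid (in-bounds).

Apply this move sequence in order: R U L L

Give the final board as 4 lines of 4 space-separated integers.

Answer:  8  0 10  4
 5  3 14  9
15 11  2  1
 7 13 12  6

Derivation:
After move 1 (R):
 8 10  4  9
 5  3 14  0
15 11  2  1
 7 13 12  6

After move 2 (U):
 8 10  4  0
 5  3 14  9
15 11  2  1
 7 13 12  6

After move 3 (L):
 8 10  0  4
 5  3 14  9
15 11  2  1
 7 13 12  6

After move 4 (L):
 8  0 10  4
 5  3 14  9
15 11  2  1
 7 13 12  6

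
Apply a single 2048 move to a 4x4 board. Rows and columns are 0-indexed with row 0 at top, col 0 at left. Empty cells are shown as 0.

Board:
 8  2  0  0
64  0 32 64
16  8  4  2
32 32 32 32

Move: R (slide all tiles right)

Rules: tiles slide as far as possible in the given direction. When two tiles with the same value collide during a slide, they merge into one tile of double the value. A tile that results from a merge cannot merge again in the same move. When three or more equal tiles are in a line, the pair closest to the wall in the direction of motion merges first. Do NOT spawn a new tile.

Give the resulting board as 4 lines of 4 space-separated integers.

Slide right:
row 0: [8, 2, 0, 0] -> [0, 0, 8, 2]
row 1: [64, 0, 32, 64] -> [0, 64, 32, 64]
row 2: [16, 8, 4, 2] -> [16, 8, 4, 2]
row 3: [32, 32, 32, 32] -> [0, 0, 64, 64]

Answer:  0  0  8  2
 0 64 32 64
16  8  4  2
 0  0 64 64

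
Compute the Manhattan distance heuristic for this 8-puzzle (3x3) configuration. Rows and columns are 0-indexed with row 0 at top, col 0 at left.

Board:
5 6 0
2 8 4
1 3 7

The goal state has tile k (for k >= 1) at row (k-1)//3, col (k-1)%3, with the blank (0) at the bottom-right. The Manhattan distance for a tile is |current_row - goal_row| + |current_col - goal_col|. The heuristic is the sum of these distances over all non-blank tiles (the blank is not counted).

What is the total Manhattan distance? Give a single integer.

Tile 5: at (0,0), goal (1,1), distance |0-1|+|0-1| = 2
Tile 6: at (0,1), goal (1,2), distance |0-1|+|1-2| = 2
Tile 2: at (1,0), goal (0,1), distance |1-0|+|0-1| = 2
Tile 8: at (1,1), goal (2,1), distance |1-2|+|1-1| = 1
Tile 4: at (1,2), goal (1,0), distance |1-1|+|2-0| = 2
Tile 1: at (2,0), goal (0,0), distance |2-0|+|0-0| = 2
Tile 3: at (2,1), goal (0,2), distance |2-0|+|1-2| = 3
Tile 7: at (2,2), goal (2,0), distance |2-2|+|2-0| = 2
Sum: 2 + 2 + 2 + 1 + 2 + 2 + 3 + 2 = 16

Answer: 16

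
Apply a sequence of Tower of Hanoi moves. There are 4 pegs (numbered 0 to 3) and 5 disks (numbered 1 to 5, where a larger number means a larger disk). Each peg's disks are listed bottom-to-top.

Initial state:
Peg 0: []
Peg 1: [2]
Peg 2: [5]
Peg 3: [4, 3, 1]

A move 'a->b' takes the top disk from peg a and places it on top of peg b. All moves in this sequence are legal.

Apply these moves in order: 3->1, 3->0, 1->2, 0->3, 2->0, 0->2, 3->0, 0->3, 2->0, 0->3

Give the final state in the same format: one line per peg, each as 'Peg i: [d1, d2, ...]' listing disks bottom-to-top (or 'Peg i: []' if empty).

After move 1 (3->1):
Peg 0: []
Peg 1: [2, 1]
Peg 2: [5]
Peg 3: [4, 3]

After move 2 (3->0):
Peg 0: [3]
Peg 1: [2, 1]
Peg 2: [5]
Peg 3: [4]

After move 3 (1->2):
Peg 0: [3]
Peg 1: [2]
Peg 2: [5, 1]
Peg 3: [4]

After move 4 (0->3):
Peg 0: []
Peg 1: [2]
Peg 2: [5, 1]
Peg 3: [4, 3]

After move 5 (2->0):
Peg 0: [1]
Peg 1: [2]
Peg 2: [5]
Peg 3: [4, 3]

After move 6 (0->2):
Peg 0: []
Peg 1: [2]
Peg 2: [5, 1]
Peg 3: [4, 3]

After move 7 (3->0):
Peg 0: [3]
Peg 1: [2]
Peg 2: [5, 1]
Peg 3: [4]

After move 8 (0->3):
Peg 0: []
Peg 1: [2]
Peg 2: [5, 1]
Peg 3: [4, 3]

After move 9 (2->0):
Peg 0: [1]
Peg 1: [2]
Peg 2: [5]
Peg 3: [4, 3]

After move 10 (0->3):
Peg 0: []
Peg 1: [2]
Peg 2: [5]
Peg 3: [4, 3, 1]

Answer: Peg 0: []
Peg 1: [2]
Peg 2: [5]
Peg 3: [4, 3, 1]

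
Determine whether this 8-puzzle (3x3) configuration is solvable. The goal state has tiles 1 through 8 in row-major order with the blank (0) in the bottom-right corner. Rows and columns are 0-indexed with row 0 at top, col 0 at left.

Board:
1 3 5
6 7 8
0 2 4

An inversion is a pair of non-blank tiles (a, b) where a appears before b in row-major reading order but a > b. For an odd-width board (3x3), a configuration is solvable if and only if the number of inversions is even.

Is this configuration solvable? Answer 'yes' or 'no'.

Answer: no

Derivation:
Inversions (pairs i<j in row-major order where tile[i] > tile[j] > 0): 9
9 is odd, so the puzzle is not solvable.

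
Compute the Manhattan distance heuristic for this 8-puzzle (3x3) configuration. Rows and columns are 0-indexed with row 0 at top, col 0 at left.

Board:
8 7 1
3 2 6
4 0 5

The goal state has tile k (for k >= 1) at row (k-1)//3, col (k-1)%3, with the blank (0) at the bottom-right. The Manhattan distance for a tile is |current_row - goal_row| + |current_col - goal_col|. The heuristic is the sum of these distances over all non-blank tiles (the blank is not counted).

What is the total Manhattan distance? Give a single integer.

Tile 8: (0,0)->(2,1) = 3
Tile 7: (0,1)->(2,0) = 3
Tile 1: (0,2)->(0,0) = 2
Tile 3: (1,0)->(0,2) = 3
Tile 2: (1,1)->(0,1) = 1
Tile 6: (1,2)->(1,2) = 0
Tile 4: (2,0)->(1,0) = 1
Tile 5: (2,2)->(1,1) = 2
Sum: 3 + 3 + 2 + 3 + 1 + 0 + 1 + 2 = 15

Answer: 15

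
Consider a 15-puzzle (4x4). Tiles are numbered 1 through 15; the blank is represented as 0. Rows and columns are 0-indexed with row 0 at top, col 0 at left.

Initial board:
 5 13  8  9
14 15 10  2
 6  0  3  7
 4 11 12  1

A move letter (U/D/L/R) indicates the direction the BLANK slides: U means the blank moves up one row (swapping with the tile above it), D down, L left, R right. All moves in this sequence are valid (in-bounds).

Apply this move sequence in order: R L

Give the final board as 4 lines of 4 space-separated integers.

Answer:  5 13  8  9
14 15 10  2
 6  0  3  7
 4 11 12  1

Derivation:
After move 1 (R):
 5 13  8  9
14 15 10  2
 6  3  0  7
 4 11 12  1

After move 2 (L):
 5 13  8  9
14 15 10  2
 6  0  3  7
 4 11 12  1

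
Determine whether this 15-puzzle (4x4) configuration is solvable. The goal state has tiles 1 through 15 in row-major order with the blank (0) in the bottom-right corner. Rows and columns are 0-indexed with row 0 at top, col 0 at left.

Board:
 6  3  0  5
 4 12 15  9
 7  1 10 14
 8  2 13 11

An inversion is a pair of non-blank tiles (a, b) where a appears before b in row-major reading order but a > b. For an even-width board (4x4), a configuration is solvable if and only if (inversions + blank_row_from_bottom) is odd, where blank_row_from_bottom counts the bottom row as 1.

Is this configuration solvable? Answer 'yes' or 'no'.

Answer: no

Derivation:
Inversions: 42
Blank is in row 0 (0-indexed from top), which is row 4 counting from the bottom (bottom = 1).
42 + 4 = 46, which is even, so the puzzle is not solvable.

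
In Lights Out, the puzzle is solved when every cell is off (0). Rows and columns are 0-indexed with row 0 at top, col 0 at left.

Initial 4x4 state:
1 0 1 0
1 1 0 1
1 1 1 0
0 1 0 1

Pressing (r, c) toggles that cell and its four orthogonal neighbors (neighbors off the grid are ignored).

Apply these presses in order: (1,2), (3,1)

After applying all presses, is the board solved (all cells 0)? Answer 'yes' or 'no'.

After press 1 at (1,2):
1 0 0 0
1 0 1 0
1 1 0 0
0 1 0 1

After press 2 at (3,1):
1 0 0 0
1 0 1 0
1 0 0 0
1 0 1 1

Lights still on: 7

Answer: no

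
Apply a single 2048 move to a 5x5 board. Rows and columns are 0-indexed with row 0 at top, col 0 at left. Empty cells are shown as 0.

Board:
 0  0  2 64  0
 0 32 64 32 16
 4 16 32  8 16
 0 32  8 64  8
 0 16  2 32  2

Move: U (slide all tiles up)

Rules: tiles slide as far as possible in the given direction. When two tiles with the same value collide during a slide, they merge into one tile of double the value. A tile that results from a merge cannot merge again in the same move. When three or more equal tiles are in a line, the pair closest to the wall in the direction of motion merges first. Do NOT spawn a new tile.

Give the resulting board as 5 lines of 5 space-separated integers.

Answer:  4 32  2 64 32
 0 16 64 32  8
 0 32 32  8  2
 0 16  8 64  0
 0  0  2 32  0

Derivation:
Slide up:
col 0: [0, 0, 4, 0, 0] -> [4, 0, 0, 0, 0]
col 1: [0, 32, 16, 32, 16] -> [32, 16, 32, 16, 0]
col 2: [2, 64, 32, 8, 2] -> [2, 64, 32, 8, 2]
col 3: [64, 32, 8, 64, 32] -> [64, 32, 8, 64, 32]
col 4: [0, 16, 16, 8, 2] -> [32, 8, 2, 0, 0]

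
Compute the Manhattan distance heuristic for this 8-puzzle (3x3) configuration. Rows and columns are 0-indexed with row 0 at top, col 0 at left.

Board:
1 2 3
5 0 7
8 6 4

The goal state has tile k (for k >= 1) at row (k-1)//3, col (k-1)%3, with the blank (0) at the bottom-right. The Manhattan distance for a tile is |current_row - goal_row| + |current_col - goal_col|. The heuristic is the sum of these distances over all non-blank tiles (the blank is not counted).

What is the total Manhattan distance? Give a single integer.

Answer: 10

Derivation:
Tile 1: at (0,0), goal (0,0), distance |0-0|+|0-0| = 0
Tile 2: at (0,1), goal (0,1), distance |0-0|+|1-1| = 0
Tile 3: at (0,2), goal (0,2), distance |0-0|+|2-2| = 0
Tile 5: at (1,0), goal (1,1), distance |1-1|+|0-1| = 1
Tile 7: at (1,2), goal (2,0), distance |1-2|+|2-0| = 3
Tile 8: at (2,0), goal (2,1), distance |2-2|+|0-1| = 1
Tile 6: at (2,1), goal (1,2), distance |2-1|+|1-2| = 2
Tile 4: at (2,2), goal (1,0), distance |2-1|+|2-0| = 3
Sum: 0 + 0 + 0 + 1 + 3 + 1 + 2 + 3 = 10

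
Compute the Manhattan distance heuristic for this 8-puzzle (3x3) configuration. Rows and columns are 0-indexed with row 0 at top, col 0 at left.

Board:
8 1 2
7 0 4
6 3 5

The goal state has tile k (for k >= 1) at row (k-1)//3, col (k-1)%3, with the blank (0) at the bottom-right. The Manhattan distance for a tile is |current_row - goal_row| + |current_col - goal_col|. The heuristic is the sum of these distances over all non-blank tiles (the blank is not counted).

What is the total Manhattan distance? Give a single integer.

Answer: 16

Derivation:
Tile 8: (0,0)->(2,1) = 3
Tile 1: (0,1)->(0,0) = 1
Tile 2: (0,2)->(0,1) = 1
Tile 7: (1,0)->(2,0) = 1
Tile 4: (1,2)->(1,0) = 2
Tile 6: (2,0)->(1,2) = 3
Tile 3: (2,1)->(0,2) = 3
Tile 5: (2,2)->(1,1) = 2
Sum: 3 + 1 + 1 + 1 + 2 + 3 + 3 + 2 = 16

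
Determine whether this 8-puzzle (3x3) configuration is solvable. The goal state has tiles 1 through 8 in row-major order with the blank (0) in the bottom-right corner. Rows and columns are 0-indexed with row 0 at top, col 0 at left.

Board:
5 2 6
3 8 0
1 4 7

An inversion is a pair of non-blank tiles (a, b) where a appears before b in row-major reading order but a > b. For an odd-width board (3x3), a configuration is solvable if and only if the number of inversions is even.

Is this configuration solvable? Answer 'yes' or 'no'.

Inversions (pairs i<j in row-major order where tile[i] > tile[j] > 0): 12
12 is even, so the puzzle is solvable.

Answer: yes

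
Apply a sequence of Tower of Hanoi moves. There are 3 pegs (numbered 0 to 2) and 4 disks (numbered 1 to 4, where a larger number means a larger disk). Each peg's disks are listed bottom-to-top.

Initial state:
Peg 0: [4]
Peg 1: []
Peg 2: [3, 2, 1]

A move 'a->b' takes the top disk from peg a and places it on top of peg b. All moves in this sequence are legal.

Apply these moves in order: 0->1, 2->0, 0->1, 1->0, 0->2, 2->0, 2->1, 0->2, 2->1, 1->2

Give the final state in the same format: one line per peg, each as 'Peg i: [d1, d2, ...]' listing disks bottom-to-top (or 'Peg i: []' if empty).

Answer: Peg 0: []
Peg 1: [4, 2]
Peg 2: [3, 1]

Derivation:
After move 1 (0->1):
Peg 0: []
Peg 1: [4]
Peg 2: [3, 2, 1]

After move 2 (2->0):
Peg 0: [1]
Peg 1: [4]
Peg 2: [3, 2]

After move 3 (0->1):
Peg 0: []
Peg 1: [4, 1]
Peg 2: [3, 2]

After move 4 (1->0):
Peg 0: [1]
Peg 1: [4]
Peg 2: [3, 2]

After move 5 (0->2):
Peg 0: []
Peg 1: [4]
Peg 2: [3, 2, 1]

After move 6 (2->0):
Peg 0: [1]
Peg 1: [4]
Peg 2: [3, 2]

After move 7 (2->1):
Peg 0: [1]
Peg 1: [4, 2]
Peg 2: [3]

After move 8 (0->2):
Peg 0: []
Peg 1: [4, 2]
Peg 2: [3, 1]

After move 9 (2->1):
Peg 0: []
Peg 1: [4, 2, 1]
Peg 2: [3]

After move 10 (1->2):
Peg 0: []
Peg 1: [4, 2]
Peg 2: [3, 1]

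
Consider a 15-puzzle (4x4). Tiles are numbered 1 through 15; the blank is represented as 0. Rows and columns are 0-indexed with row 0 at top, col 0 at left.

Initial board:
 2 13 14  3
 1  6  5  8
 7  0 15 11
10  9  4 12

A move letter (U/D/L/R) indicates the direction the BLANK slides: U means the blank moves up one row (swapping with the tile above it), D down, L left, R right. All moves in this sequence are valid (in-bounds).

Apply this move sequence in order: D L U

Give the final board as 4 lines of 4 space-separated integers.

Answer:  2 13 14  3
 1  6  5  8
 0  9 15 11
 7 10  4 12

Derivation:
After move 1 (D):
 2 13 14  3
 1  6  5  8
 7  9 15 11
10  0  4 12

After move 2 (L):
 2 13 14  3
 1  6  5  8
 7  9 15 11
 0 10  4 12

After move 3 (U):
 2 13 14  3
 1  6  5  8
 0  9 15 11
 7 10  4 12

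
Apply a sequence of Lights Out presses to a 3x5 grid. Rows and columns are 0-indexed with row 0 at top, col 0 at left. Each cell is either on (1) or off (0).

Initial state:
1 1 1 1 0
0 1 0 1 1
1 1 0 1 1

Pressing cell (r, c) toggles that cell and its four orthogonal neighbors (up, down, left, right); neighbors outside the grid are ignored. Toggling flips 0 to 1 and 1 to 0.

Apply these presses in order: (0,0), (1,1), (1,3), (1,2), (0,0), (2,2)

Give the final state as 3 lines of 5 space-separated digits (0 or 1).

Answer: 1 0 0 0 0
1 1 0 1 0
1 1 0 1 1

Derivation:
After press 1 at (0,0):
0 0 1 1 0
1 1 0 1 1
1 1 0 1 1

After press 2 at (1,1):
0 1 1 1 0
0 0 1 1 1
1 0 0 1 1

After press 3 at (1,3):
0 1 1 0 0
0 0 0 0 0
1 0 0 0 1

After press 4 at (1,2):
0 1 0 0 0
0 1 1 1 0
1 0 1 0 1

After press 5 at (0,0):
1 0 0 0 0
1 1 1 1 0
1 0 1 0 1

After press 6 at (2,2):
1 0 0 0 0
1 1 0 1 0
1 1 0 1 1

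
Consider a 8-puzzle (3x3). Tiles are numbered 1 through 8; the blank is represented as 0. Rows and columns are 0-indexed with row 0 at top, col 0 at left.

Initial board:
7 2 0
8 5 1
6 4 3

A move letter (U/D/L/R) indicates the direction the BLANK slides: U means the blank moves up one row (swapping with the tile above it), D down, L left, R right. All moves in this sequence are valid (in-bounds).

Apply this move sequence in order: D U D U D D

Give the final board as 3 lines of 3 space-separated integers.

Answer: 7 2 1
8 5 3
6 4 0

Derivation:
After move 1 (D):
7 2 1
8 5 0
6 4 3

After move 2 (U):
7 2 0
8 5 1
6 4 3

After move 3 (D):
7 2 1
8 5 0
6 4 3

After move 4 (U):
7 2 0
8 5 1
6 4 3

After move 5 (D):
7 2 1
8 5 0
6 4 3

After move 6 (D):
7 2 1
8 5 3
6 4 0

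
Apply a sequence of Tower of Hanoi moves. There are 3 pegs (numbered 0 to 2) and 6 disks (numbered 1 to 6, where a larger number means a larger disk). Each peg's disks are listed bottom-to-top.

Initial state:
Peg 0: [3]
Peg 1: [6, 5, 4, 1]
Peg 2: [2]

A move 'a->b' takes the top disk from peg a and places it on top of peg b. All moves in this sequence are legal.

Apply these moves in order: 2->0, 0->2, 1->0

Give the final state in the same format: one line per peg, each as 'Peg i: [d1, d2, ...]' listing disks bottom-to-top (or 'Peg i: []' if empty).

Answer: Peg 0: [3, 1]
Peg 1: [6, 5, 4]
Peg 2: [2]

Derivation:
After move 1 (2->0):
Peg 0: [3, 2]
Peg 1: [6, 5, 4, 1]
Peg 2: []

After move 2 (0->2):
Peg 0: [3]
Peg 1: [6, 5, 4, 1]
Peg 2: [2]

After move 3 (1->0):
Peg 0: [3, 1]
Peg 1: [6, 5, 4]
Peg 2: [2]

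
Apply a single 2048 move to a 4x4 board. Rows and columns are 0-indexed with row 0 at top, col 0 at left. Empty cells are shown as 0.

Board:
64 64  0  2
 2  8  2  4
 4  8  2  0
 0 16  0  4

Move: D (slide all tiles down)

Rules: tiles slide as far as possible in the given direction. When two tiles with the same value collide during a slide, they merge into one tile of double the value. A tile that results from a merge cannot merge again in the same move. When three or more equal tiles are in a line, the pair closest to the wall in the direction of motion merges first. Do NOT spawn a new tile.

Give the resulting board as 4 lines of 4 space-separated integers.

Slide down:
col 0: [64, 2, 4, 0] -> [0, 64, 2, 4]
col 1: [64, 8, 8, 16] -> [0, 64, 16, 16]
col 2: [0, 2, 2, 0] -> [0, 0, 0, 4]
col 3: [2, 4, 0, 4] -> [0, 0, 2, 8]

Answer:  0  0  0  0
64 64  0  0
 2 16  0  2
 4 16  4  8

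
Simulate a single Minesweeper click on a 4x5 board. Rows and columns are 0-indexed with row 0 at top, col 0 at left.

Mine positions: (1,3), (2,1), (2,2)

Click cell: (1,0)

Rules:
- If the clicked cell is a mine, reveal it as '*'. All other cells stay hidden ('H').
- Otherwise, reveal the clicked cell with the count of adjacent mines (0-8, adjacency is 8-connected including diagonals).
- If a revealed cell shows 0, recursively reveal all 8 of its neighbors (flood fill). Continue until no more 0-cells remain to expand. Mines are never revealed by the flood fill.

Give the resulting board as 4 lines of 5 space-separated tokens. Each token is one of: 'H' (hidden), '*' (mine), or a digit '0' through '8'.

H H H H H
1 H H H H
H H H H H
H H H H H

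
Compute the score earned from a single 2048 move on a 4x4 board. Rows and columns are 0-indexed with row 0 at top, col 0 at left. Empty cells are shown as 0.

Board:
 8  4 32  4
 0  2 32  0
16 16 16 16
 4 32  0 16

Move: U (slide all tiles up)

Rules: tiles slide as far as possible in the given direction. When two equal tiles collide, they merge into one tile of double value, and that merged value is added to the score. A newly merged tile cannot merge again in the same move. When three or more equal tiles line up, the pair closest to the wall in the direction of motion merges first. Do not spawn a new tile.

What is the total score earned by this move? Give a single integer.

Answer: 96

Derivation:
Slide up:
col 0: [8, 0, 16, 4] -> [8, 16, 4, 0]  score +0 (running 0)
col 1: [4, 2, 16, 32] -> [4, 2, 16, 32]  score +0 (running 0)
col 2: [32, 32, 16, 0] -> [64, 16, 0, 0]  score +64 (running 64)
col 3: [4, 0, 16, 16] -> [4, 32, 0, 0]  score +32 (running 96)
Board after move:
 8  4 64  4
16  2 16 32
 4 16  0  0
 0 32  0  0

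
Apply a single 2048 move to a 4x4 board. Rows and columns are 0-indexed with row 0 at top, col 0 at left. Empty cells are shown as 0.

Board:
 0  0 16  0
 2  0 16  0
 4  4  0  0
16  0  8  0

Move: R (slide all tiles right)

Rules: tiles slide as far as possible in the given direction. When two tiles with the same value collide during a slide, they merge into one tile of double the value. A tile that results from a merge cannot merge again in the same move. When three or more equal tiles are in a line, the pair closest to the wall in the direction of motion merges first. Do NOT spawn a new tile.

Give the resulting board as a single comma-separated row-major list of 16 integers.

Slide right:
row 0: [0, 0, 16, 0] -> [0, 0, 0, 16]
row 1: [2, 0, 16, 0] -> [0, 0, 2, 16]
row 2: [4, 4, 0, 0] -> [0, 0, 0, 8]
row 3: [16, 0, 8, 0] -> [0, 0, 16, 8]

Answer: 0, 0, 0, 16, 0, 0, 2, 16, 0, 0, 0, 8, 0, 0, 16, 8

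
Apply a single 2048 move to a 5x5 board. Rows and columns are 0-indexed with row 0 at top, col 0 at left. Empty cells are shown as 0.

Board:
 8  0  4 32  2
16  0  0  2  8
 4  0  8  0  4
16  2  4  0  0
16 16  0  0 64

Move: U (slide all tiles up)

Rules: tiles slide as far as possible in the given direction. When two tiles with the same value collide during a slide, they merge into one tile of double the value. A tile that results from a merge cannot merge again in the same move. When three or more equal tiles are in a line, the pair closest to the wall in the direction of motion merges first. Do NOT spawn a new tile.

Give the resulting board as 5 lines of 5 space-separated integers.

Slide up:
col 0: [8, 16, 4, 16, 16] -> [8, 16, 4, 32, 0]
col 1: [0, 0, 0, 2, 16] -> [2, 16, 0, 0, 0]
col 2: [4, 0, 8, 4, 0] -> [4, 8, 4, 0, 0]
col 3: [32, 2, 0, 0, 0] -> [32, 2, 0, 0, 0]
col 4: [2, 8, 4, 0, 64] -> [2, 8, 4, 64, 0]

Answer:  8  2  4 32  2
16 16  8  2  8
 4  0  4  0  4
32  0  0  0 64
 0  0  0  0  0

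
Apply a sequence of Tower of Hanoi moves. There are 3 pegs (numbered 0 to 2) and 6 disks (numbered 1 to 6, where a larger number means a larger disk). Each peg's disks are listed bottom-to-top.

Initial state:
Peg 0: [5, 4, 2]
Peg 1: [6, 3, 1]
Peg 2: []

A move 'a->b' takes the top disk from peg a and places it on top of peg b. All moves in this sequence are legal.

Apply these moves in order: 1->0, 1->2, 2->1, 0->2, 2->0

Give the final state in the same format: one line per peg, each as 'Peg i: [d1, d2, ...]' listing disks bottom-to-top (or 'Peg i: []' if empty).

After move 1 (1->0):
Peg 0: [5, 4, 2, 1]
Peg 1: [6, 3]
Peg 2: []

After move 2 (1->2):
Peg 0: [5, 4, 2, 1]
Peg 1: [6]
Peg 2: [3]

After move 3 (2->1):
Peg 0: [5, 4, 2, 1]
Peg 1: [6, 3]
Peg 2: []

After move 4 (0->2):
Peg 0: [5, 4, 2]
Peg 1: [6, 3]
Peg 2: [1]

After move 5 (2->0):
Peg 0: [5, 4, 2, 1]
Peg 1: [6, 3]
Peg 2: []

Answer: Peg 0: [5, 4, 2, 1]
Peg 1: [6, 3]
Peg 2: []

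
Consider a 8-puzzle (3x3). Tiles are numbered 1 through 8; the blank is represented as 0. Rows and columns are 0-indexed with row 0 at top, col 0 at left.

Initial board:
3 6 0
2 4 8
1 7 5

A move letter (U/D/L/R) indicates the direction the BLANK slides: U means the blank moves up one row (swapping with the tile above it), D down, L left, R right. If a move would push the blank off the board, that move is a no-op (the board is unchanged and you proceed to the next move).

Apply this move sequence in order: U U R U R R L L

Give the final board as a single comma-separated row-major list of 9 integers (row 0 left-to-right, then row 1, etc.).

Answer: 0, 3, 6, 2, 4, 8, 1, 7, 5

Derivation:
After move 1 (U):
3 6 0
2 4 8
1 7 5

After move 2 (U):
3 6 0
2 4 8
1 7 5

After move 3 (R):
3 6 0
2 4 8
1 7 5

After move 4 (U):
3 6 0
2 4 8
1 7 5

After move 5 (R):
3 6 0
2 4 8
1 7 5

After move 6 (R):
3 6 0
2 4 8
1 7 5

After move 7 (L):
3 0 6
2 4 8
1 7 5

After move 8 (L):
0 3 6
2 4 8
1 7 5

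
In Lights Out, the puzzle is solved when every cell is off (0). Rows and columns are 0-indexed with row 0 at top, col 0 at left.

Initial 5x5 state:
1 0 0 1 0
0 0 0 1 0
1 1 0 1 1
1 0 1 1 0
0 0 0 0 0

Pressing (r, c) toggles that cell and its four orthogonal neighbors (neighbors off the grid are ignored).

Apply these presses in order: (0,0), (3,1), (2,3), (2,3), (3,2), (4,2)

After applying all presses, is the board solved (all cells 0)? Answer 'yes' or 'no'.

After press 1 at (0,0):
0 1 0 1 0
1 0 0 1 0
1 1 0 1 1
1 0 1 1 0
0 0 0 0 0

After press 2 at (3,1):
0 1 0 1 0
1 0 0 1 0
1 0 0 1 1
0 1 0 1 0
0 1 0 0 0

After press 3 at (2,3):
0 1 0 1 0
1 0 0 0 0
1 0 1 0 0
0 1 0 0 0
0 1 0 0 0

After press 4 at (2,3):
0 1 0 1 0
1 0 0 1 0
1 0 0 1 1
0 1 0 1 0
0 1 0 0 0

After press 5 at (3,2):
0 1 0 1 0
1 0 0 1 0
1 0 1 1 1
0 0 1 0 0
0 1 1 0 0

After press 6 at (4,2):
0 1 0 1 0
1 0 0 1 0
1 0 1 1 1
0 0 0 0 0
0 0 0 1 0

Lights still on: 9

Answer: no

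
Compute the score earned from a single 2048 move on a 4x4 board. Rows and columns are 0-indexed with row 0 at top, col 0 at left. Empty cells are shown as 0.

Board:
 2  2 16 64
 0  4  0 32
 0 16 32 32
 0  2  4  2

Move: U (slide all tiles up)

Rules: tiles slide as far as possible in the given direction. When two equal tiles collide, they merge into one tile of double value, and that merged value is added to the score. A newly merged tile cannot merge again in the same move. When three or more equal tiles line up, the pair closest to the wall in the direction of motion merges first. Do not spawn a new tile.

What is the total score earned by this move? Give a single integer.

Answer: 64

Derivation:
Slide up:
col 0: [2, 0, 0, 0] -> [2, 0, 0, 0]  score +0 (running 0)
col 1: [2, 4, 16, 2] -> [2, 4, 16, 2]  score +0 (running 0)
col 2: [16, 0, 32, 4] -> [16, 32, 4, 0]  score +0 (running 0)
col 3: [64, 32, 32, 2] -> [64, 64, 2, 0]  score +64 (running 64)
Board after move:
 2  2 16 64
 0  4 32 64
 0 16  4  2
 0  2  0  0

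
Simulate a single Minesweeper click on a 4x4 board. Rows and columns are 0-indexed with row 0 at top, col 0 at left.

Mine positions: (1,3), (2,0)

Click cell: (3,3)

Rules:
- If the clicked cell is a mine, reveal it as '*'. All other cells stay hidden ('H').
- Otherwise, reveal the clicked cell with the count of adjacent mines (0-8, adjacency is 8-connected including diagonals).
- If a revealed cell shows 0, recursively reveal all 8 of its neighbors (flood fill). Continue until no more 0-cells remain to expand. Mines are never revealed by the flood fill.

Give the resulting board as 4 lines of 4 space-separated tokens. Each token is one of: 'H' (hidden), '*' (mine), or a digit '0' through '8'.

H H H H
H H H H
H 1 1 1
H 1 0 0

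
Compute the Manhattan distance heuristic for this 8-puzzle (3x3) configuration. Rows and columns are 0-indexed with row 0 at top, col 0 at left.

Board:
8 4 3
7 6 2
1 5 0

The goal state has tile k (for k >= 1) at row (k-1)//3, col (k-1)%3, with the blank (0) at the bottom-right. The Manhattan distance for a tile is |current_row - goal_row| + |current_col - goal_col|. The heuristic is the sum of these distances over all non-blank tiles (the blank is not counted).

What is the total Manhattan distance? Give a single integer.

Answer: 12

Derivation:
Tile 8: at (0,0), goal (2,1), distance |0-2|+|0-1| = 3
Tile 4: at (0,1), goal (1,0), distance |0-1|+|1-0| = 2
Tile 3: at (0,2), goal (0,2), distance |0-0|+|2-2| = 0
Tile 7: at (1,0), goal (2,0), distance |1-2|+|0-0| = 1
Tile 6: at (1,1), goal (1,2), distance |1-1|+|1-2| = 1
Tile 2: at (1,2), goal (0,1), distance |1-0|+|2-1| = 2
Tile 1: at (2,0), goal (0,0), distance |2-0|+|0-0| = 2
Tile 5: at (2,1), goal (1,1), distance |2-1|+|1-1| = 1
Sum: 3 + 2 + 0 + 1 + 1 + 2 + 2 + 1 = 12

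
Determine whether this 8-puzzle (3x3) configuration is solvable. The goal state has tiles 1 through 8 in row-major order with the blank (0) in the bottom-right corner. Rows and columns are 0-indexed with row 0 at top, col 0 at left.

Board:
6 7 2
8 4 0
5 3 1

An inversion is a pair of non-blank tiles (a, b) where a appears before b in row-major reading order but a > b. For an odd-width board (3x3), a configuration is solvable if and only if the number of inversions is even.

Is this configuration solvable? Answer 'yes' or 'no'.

Answer: yes

Derivation:
Inversions (pairs i<j in row-major order where tile[i] > tile[j] > 0): 20
20 is even, so the puzzle is solvable.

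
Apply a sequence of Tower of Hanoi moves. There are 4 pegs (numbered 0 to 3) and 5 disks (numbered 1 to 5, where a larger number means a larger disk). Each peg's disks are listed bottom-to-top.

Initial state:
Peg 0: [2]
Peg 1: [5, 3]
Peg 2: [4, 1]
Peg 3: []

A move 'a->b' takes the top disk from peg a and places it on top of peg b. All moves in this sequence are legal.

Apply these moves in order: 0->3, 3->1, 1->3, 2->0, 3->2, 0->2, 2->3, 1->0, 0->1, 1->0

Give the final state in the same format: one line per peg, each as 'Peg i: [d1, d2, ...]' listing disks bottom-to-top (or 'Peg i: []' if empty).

Answer: Peg 0: [3]
Peg 1: [5]
Peg 2: [4, 2]
Peg 3: [1]

Derivation:
After move 1 (0->3):
Peg 0: []
Peg 1: [5, 3]
Peg 2: [4, 1]
Peg 3: [2]

After move 2 (3->1):
Peg 0: []
Peg 1: [5, 3, 2]
Peg 2: [4, 1]
Peg 3: []

After move 3 (1->3):
Peg 0: []
Peg 1: [5, 3]
Peg 2: [4, 1]
Peg 3: [2]

After move 4 (2->0):
Peg 0: [1]
Peg 1: [5, 3]
Peg 2: [4]
Peg 3: [2]

After move 5 (3->2):
Peg 0: [1]
Peg 1: [5, 3]
Peg 2: [4, 2]
Peg 3: []

After move 6 (0->2):
Peg 0: []
Peg 1: [5, 3]
Peg 2: [4, 2, 1]
Peg 3: []

After move 7 (2->3):
Peg 0: []
Peg 1: [5, 3]
Peg 2: [4, 2]
Peg 3: [1]

After move 8 (1->0):
Peg 0: [3]
Peg 1: [5]
Peg 2: [4, 2]
Peg 3: [1]

After move 9 (0->1):
Peg 0: []
Peg 1: [5, 3]
Peg 2: [4, 2]
Peg 3: [1]

After move 10 (1->0):
Peg 0: [3]
Peg 1: [5]
Peg 2: [4, 2]
Peg 3: [1]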